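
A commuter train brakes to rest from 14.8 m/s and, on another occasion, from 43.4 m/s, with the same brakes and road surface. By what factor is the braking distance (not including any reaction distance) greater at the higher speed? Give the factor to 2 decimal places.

Braking distance d = v²/(2a), so with a fixed, d ∝ v².
Factor = (43.4/14.8)² = 2.9324² = 8.5990.

Factor ≈ 8.60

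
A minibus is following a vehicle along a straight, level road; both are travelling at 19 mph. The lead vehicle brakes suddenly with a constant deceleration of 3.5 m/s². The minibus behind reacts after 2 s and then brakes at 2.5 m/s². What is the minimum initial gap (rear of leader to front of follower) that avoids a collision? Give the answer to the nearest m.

Minimum gap ≈ 21 m

19 mph × 0.44704 = 8.4938 m/s.
Leader travels v²/(2a_L) = 72.145 / 7.000 = 10.306 m before stopping.
Follower covers v·t_r = 8.4938 × 2 = 16.988 m while reacting, then v²/(2a_F) = 72.145 / 5.000 = 14.429 m while braking, for a total of 16.988 + 14.429 = 31.417 m.
Since a_F ≤ a_L and the follower starts braking later, the follower is never slower than the leader, so the closest approach is when both have stopped.
Minimum gap = 31.417 − 10.306 = 21.111 m.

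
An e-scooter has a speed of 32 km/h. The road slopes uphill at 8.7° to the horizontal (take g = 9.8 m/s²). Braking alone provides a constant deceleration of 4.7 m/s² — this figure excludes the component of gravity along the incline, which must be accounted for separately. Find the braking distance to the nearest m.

32 km/h ÷ 3.6 = 8.8889 m/s.
Gravity along the uphill slope adds to the braking deceleration: a_eff = 4.700 + 9.8·sin 8.7° = 4.700 + 1.482 = 6.182 m/s².
Braking distance = v²/(2a) = 8.8889² / (2 × 6.182) = 79.013 / 12.364 = 6.391 m.

Braking distance ≈ 6 m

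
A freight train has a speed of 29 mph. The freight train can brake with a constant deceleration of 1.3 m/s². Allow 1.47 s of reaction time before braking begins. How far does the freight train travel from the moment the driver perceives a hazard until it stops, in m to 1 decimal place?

Total stopping distance ≈ 83.7 m

29 mph × 0.44704 = 12.9642 m/s.
Reaction distance = v·t_r = 12.9642 × 1.47 = 19.057 m.
Braking distance = v²/(2a) = 12.9642² / (2 × 1.300) = 168.070 / 2.600 = 64.642 m.
Total = 19.057 + 64.642 = 83.699 m.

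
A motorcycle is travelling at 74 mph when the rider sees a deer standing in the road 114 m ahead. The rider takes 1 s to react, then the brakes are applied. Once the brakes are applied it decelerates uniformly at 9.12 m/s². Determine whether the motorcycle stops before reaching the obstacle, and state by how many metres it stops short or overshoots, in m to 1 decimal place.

Yes — it stops 20.9 m short of the obstacle

74 mph × 0.44704 = 33.0810 m/s.
Reaction distance = 33.0810 × 1 = 33.081 m.
Braking distance = v²/(2a) = 1094.353 / 18.240 = 59.997 m.
Total stopping distance = 33.081 + 59.997 = 93.078 m, vs 114 m available — it stops with 114 − 93.078 = 20.922 m to spare.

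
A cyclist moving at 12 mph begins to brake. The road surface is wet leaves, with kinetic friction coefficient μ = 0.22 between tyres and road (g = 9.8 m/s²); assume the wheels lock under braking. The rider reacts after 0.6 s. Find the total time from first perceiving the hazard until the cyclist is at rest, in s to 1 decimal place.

12 mph × 0.44704 = 5.3645 m/s.
a = μg = 0.22 × 9.8 = 2.156 m/s².
Braking time = v/a = 5.3645 / 2.156 = 2.488 s.
Total = 0.6 + 2.488 = 3.088 s.

Total time ≈ 3.1 s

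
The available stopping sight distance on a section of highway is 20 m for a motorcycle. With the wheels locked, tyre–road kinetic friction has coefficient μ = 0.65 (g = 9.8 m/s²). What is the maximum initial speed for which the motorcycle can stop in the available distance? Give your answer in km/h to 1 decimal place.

Maximum speed ≈ 57.5 km/h

a = μg = 0.65 × 9.8 = 6.370 m/s².
v²/(2a) = d ⇒ v = √(2 × 6.370 × 20) = √254.80 = 15.9625 m/s.
15.9625 m/s × 3.6 = 57.465 km/h.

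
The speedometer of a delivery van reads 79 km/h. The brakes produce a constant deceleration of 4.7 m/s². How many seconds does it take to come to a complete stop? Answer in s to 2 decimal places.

Braking time ≈ 4.67 s

79 km/h ÷ 3.6 = 21.9444 m/s.
Braking time = v/a = 21.9444 / 4.700 = 4.669 s.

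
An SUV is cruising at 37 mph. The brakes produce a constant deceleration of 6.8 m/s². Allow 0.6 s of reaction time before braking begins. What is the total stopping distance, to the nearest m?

Total stopping distance ≈ 30 m

37 mph × 0.44704 = 16.5405 m/s.
Reaction distance = v·t_r = 16.5405 × 0.6 = 9.924 m.
Braking distance = v²/(2a) = 16.5405² / (2 × 6.800) = 273.588 / 13.600 = 20.117 m.
Total = 9.924 + 20.117 = 30.041 m.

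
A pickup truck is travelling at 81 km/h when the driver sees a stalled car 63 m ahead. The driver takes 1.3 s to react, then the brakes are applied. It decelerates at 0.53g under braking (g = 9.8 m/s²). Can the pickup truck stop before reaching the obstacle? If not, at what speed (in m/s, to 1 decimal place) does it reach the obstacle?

No — it strikes the obstacle at 12.5 m/s

81 km/h ÷ 3.6 = 22.5000 m/s.
a = 0.53 × 9.8 = 5.194 m/s².
Reaction distance = 22.5000 × 1.3 = 29.250 m.
Braking distance needed to stop: v²/(2a) = 506.250 / 10.388 = 48.734 m, so total needed = 29.250 + 48.734 = 77.984 m > 63 m — it cannot stop.
Distance remaining when braking begins: 63 − 29.250 = 33.750 m.
v² = v₀² − 2a·d = 506.250 − 2 × 5.194 × 33.750 = 155.655 m²/s².
v = √155.655 = 12.476 m/s.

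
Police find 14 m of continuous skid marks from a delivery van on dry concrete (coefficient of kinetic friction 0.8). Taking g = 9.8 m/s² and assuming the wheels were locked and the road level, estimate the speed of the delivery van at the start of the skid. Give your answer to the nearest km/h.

Deceleration a = μg = 0.8 × 9.8 = 7.840 m/s².
v = √(2a·d) = √(2 × 7.840 × 14) = √219.520 = 14.8162 m/s.
= 14.8162 × 3.6 = 53.338 km/h.

Initial speed ≈ 53 km/h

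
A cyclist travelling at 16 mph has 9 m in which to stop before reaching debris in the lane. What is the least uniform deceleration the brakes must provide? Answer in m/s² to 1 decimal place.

Required deceleration ≈ 2.8 m/s²

16 mph × 0.44704 = 7.1526 m/s.
v² = 2a·d ⇒ a = v²/(2d) = 7.1526² / (2 × 9.000) = 51.160 / 18.000 = 2.8422 m/s².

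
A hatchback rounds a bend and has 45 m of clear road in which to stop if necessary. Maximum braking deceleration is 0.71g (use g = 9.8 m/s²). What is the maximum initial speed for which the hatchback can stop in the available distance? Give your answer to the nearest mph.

a = 0.71 × 9.8 = 6.958 m/s².
v²/(2a) = d ⇒ v = √(2 × 6.958 × 45) = √626.22 = 25.0244 m/s.
25.0244 m/s ÷ 0.44704 = 55.978 mph.

Maximum speed ≈ 56 mph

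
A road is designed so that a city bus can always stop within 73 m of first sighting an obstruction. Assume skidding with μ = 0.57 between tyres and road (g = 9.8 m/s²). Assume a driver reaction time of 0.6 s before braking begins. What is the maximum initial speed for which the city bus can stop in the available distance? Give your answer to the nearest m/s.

Maximum speed ≈ 25 m/s

a = μg = 0.57 × 9.8 = 5.586 m/s².
Stopping distance: v·t_r + v²/(2a) = 73 with t_r = 0.6 s and a = 5.586 m/s².
So v² + 6.703 v − 815.56 = 0.
Positive root: v = −a·t_r + √((a·t_r)² + 2a·d) = −3.352 + √(11.236 + 815.56) = 25.4021 m/s.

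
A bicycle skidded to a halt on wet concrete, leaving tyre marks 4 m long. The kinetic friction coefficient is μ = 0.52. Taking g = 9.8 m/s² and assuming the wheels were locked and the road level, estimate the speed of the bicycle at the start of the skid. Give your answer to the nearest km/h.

Initial speed ≈ 23 km/h

Deceleration a = μg = 0.52 × 9.8 = 5.096 m/s².
v = √(2a·d) = √(2 × 5.096 × 4) = √40.768 = 6.3850 m/s.
= 6.3850 × 3.6 = 22.986 km/h.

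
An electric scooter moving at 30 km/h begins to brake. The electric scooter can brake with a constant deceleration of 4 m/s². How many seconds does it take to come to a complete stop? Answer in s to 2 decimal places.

30 km/h ÷ 3.6 = 8.3333 m/s.
Braking time = v/a = 8.3333 / 4.000 = 2.083 s.

Braking time ≈ 2.08 s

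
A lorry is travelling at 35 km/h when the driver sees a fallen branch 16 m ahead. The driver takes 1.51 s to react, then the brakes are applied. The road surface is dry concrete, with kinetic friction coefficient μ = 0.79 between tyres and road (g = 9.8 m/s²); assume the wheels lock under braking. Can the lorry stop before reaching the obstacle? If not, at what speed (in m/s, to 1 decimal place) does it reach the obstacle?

No — it strikes the obstacle at 8.6 m/s

35 km/h ÷ 3.6 = 9.7222 m/s.
a = μg = 0.79 × 9.8 = 7.742 m/s².
Reaction distance = 9.7222 × 1.51 = 14.681 m.
Braking distance needed to stop: v²/(2a) = 94.521 / 15.484 = 6.104 m, so total needed = 14.681 + 6.104 = 20.785 m > 16 m — it cannot stop.
Distance remaining when braking begins: 16 − 14.681 = 1.319 m.
v² = v₀² − 2a·d = 94.521 − 2 × 7.742 × 1.319 = 74.098 m²/s².
v = √74.098 = 8.608 m/s.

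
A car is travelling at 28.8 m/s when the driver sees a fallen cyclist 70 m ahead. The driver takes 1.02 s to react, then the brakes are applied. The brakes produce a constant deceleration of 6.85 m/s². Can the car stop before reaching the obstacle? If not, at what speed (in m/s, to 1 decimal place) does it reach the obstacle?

No — it strikes the obstacle at 16.5 m/s

Reaction distance = 28.8000 × 1.02 = 29.376 m.
Braking distance needed to stop: v²/(2a) = 829.440 / 13.700 = 60.543 m, so total needed = 29.376 + 60.543 = 89.919 m > 70 m — it cannot stop.
Distance remaining when braking begins: 70 − 29.376 = 40.624 m.
v² = v₀² − 2a·d = 829.440 − 2 × 6.850 × 40.624 = 272.891 m²/s².
v = √272.891 = 16.519 m/s.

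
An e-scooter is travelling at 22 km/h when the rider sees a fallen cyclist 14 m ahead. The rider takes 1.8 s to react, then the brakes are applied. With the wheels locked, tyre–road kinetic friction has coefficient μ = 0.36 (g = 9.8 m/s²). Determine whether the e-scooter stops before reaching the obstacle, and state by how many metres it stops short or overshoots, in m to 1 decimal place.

No — it overshoots by 2.3 m

22 km/h ÷ 3.6 = 6.1111 m/s.
a = μg = 0.36 × 9.8 = 3.528 m/s².
Reaction distance = 6.1111 × 1.8 = 11.000 m.
Braking distance = v²/(2a) = 37.346 / 7.056 = 5.293 m.
Total stopping distance = 11.000 + 5.293 = 16.293 m, vs 14 m available — it cannot stop in time and overshoots by 16.293 − 14 = 2.293 m.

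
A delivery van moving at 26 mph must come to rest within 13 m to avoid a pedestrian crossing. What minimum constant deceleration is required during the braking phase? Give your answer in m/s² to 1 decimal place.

Required deceleration ≈ 5.2 m/s²

26 mph × 0.44704 = 11.6230 m/s.
v² = 2a·d ⇒ a = v²/(2d) = 11.6230² / (2 × 13.000) = 135.094 / 26.000 = 5.1959 m/s².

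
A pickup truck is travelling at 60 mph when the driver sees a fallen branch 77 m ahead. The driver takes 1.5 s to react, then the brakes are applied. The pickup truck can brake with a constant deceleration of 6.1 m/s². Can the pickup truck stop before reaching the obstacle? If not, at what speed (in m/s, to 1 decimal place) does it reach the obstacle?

60 mph × 0.44704 = 26.8224 m/s.
Reaction distance = 26.8224 × 1.5 = 40.234 m.
Braking distance needed to stop: v²/(2a) = 719.441 / 12.200 = 58.971 m, so total needed = 40.234 + 58.971 = 99.205 m > 77 m — it cannot stop.
Distance remaining when braking begins: 77 − 40.234 = 36.766 m.
v² = v₀² − 2a·d = 719.441 − 2 × 6.100 × 36.766 = 270.896 m²/s².
v = √270.896 = 16.459 m/s.

No — it strikes the obstacle at 16.5 m/s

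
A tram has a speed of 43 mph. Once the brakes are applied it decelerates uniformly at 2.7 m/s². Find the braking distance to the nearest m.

Braking distance ≈ 68 m

43 mph × 0.44704 = 19.2227 m/s.
Braking distance = v²/(2a) = 19.2227² / (2 × 2.700) = 369.512 / 5.400 = 68.428 m.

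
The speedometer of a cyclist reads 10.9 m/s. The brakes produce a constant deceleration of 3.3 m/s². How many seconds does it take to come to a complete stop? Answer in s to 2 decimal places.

Braking time = v/a = 10.9000 / 3.300 = 3.303 s.

Braking time ≈ 3.30 s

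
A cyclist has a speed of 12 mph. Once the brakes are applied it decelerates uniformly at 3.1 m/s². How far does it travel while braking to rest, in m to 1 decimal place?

12 mph × 0.44704 = 5.3645 m/s.
Braking distance = v²/(2a) = 5.3645² / (2 × 3.100) = 28.778 / 6.200 = 4.642 m.

Braking distance ≈ 4.6 m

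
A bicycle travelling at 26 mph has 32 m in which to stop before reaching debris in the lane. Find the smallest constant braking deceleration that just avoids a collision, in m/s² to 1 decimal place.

Required deceleration ≈ 2.1 m/s²

26 mph × 0.44704 = 11.6230 m/s.
v² = 2a·d ⇒ a = v²/(2d) = 11.6230² / (2 × 32.000) = 135.094 / 64.000 = 2.1108 m/s².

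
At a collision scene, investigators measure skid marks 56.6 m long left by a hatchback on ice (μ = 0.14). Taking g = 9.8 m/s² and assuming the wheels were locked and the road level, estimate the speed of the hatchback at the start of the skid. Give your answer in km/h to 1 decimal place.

Deceleration a = μg = 0.14 × 9.8 = 1.372 m/s².
v = √(2a·d) = √(2 × 1.372 × 56.6) = √155.310 = 12.4623 m/s.
= 12.4623 × 3.6 = 44.864 km/h.

Initial speed ≈ 44.9 km/h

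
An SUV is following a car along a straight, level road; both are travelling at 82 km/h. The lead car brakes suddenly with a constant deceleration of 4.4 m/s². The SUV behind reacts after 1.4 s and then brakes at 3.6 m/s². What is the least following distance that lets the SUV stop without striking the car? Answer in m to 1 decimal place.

82 km/h ÷ 3.6 = 22.7778 m/s.
Leader travels v²/(2a_L) = 518.828 / 8.800 = 58.958 m before stopping.
Follower covers v·t_r = 22.7778 × 1.4 = 31.889 m while reacting, then v²/(2a_F) = 518.828 / 7.200 = 72.059 m while braking, for a total of 31.889 + 72.059 = 103.948 m.
Since a_F ≤ a_L and the follower starts braking later, the follower is never slower than the leader, so the closest approach is when both have stopped.
Minimum gap = 103.948 − 58.958 = 44.990 m.

Minimum gap ≈ 45.0 m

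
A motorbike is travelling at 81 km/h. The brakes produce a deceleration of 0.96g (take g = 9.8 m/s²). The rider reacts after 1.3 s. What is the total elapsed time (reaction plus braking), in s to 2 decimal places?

Total time ≈ 3.69 s

81 km/h ÷ 3.6 = 22.5000 m/s.
a = 0.96 × 9.8 = 9.408 m/s².
Braking time = v/a = 22.5000 / 9.408 = 2.392 s.
Total = 1.3 + 2.392 = 3.692 s.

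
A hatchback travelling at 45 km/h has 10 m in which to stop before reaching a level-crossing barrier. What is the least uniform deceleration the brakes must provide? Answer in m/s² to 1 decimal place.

Required deceleration ≈ 7.8 m/s²

45 km/h ÷ 3.6 = 12.5000 m/s.
v² = 2a·d ⇒ a = v²/(2d) = 12.5000² / (2 × 10.000) = 156.250 / 20.000 = 7.8125 m/s².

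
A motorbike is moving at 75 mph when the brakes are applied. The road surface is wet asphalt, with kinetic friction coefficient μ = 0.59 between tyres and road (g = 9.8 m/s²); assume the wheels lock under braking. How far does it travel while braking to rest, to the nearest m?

75 mph × 0.44704 = 33.5280 m/s.
a = μg = 0.59 × 9.8 = 5.782 m/s².
Braking distance = v²/(2a) = 33.5280² / (2 × 5.782) = 1124.127 / 11.564 = 97.209 m.

Braking distance ≈ 97 m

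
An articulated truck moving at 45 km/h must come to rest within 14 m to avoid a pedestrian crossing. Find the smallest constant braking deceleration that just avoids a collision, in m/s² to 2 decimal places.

45 km/h ÷ 3.6 = 12.5000 m/s.
v² = 2a·d ⇒ a = v²/(2d) = 12.5000² / (2 × 14.000) = 156.250 / 28.000 = 5.5804 m/s².

Required deceleration ≈ 5.58 m/s²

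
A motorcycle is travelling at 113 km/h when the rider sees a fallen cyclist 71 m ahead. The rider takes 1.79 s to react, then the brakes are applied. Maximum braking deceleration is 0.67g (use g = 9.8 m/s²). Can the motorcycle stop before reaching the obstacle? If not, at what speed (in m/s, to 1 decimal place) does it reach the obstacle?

113 km/h ÷ 3.6 = 31.3889 m/s.
a = 0.67 × 9.8 = 6.566 m/s².
Reaction distance = 31.3889 × 1.79 = 56.186 m.
Braking distance needed to stop: v²/(2a) = 985.263 / 13.132 = 75.028 m, so total needed = 56.186 + 75.028 = 131.214 m > 71 m — it cannot stop.
Distance remaining when braking begins: 71 − 56.186 = 14.814 m.
v² = v₀² − 2a·d = 985.263 − 2 × 6.566 × 14.814 = 790.726 m²/s².
v = √790.726 = 28.120 m/s.

No — it strikes the obstacle at 28.1 m/s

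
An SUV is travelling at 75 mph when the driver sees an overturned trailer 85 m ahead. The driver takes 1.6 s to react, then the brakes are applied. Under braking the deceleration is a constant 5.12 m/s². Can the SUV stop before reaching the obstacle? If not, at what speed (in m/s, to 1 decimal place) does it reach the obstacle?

75 mph × 0.44704 = 33.5280 m/s.
Reaction distance = 33.5280 × 1.6 = 53.645 m.
Braking distance needed to stop: v²/(2a) = 1124.127 / 10.240 = 109.778 m, so total needed = 53.645 + 109.778 = 163.423 m > 85 m — it cannot stop.
Distance remaining when braking begins: 85 − 53.645 = 31.355 m.
v² = v₀² − 2a·d = 1124.127 − 2 × 5.120 × 31.355 = 803.052 m²/s².
v = √803.052 = 28.338 m/s.

No — it strikes the obstacle at 28.3 m/s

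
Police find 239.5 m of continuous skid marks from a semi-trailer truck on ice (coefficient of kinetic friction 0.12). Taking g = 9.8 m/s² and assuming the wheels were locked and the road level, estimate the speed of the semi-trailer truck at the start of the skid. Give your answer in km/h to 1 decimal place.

Deceleration a = μg = 0.12 × 9.8 = 1.176 m/s².
v = √(2a·d) = √(2 × 1.176 × 239.5) = √563.304 = 23.7340 m/s.
= 23.7340 × 3.6 = 85.442 km/h.

Initial speed ≈ 85.4 km/h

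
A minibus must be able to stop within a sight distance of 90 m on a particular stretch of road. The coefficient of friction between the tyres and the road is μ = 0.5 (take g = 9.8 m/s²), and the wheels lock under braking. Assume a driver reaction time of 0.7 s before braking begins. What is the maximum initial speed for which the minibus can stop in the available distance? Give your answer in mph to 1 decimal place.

a = μg = 0.5 × 9.8 = 4.900 m/s².
Stopping distance: v·t_r + v²/(2a) = 90 with t_r = 0.7 s and a = 4.900 m/s².
So v² + 6.860 v − 882.00 = 0.
Positive root: v = −a·t_r + √((a·t_r)² + 2a·d) = −3.430 + √(11.765 + 882.00) = 26.4659 m/s.
26.4659 m/s ÷ 0.44704 = 59.203 mph.

Maximum speed ≈ 59.2 mph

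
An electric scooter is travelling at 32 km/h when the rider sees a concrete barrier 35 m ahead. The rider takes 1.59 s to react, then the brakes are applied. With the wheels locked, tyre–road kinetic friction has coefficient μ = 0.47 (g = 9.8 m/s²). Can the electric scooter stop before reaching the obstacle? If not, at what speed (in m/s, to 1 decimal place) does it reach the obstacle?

32 km/h ÷ 3.6 = 8.8889 m/s.
a = μg = 0.47 × 9.8 = 4.606 m/s².
Reaction distance = 8.8889 × 1.59 = 14.133 m.
Braking distance = v²/(2a) = 79.013 / 9.212 = 8.577 m.
Total stopping distance = 14.133 + 8.577 = 22.710 m, vs 35 m available — it stops with 35 − 22.710 = 12.290 m to spare.

Yes — it stops about 12.3 m short of the obstacle, so it never reaches it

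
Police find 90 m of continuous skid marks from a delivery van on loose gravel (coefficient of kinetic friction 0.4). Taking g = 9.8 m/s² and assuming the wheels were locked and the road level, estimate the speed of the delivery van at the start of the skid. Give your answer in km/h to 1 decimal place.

Deceleration a = μg = 0.4 × 9.8 = 3.920 m/s².
v = √(2a·d) = √(2 × 3.920 × 90) = √705.600 = 26.5631 m/s.
= 26.5631 × 3.6 = 95.627 km/h.

Initial speed ≈ 95.6 km/h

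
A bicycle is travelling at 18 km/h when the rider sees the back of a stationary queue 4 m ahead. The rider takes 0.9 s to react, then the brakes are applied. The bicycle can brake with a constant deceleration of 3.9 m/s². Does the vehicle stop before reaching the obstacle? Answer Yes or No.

18 km/h ÷ 3.6 = 5.0000 m/s.
Reaction distance = 5.0000 × 0.9 = 4.500 m.
Braking distance = v²/(2a) = 25.000 / 7.800 = 3.205 m.
Total stopping distance = 4.500 + 3.205 = 7.705 m, vs 4 m available — it cannot stop in time and overshoots by 7.705 − 4 = 3.705 m.

No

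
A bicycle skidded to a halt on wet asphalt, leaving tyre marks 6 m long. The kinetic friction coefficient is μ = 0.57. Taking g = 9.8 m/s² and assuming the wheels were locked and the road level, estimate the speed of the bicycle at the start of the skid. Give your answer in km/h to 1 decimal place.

Deceleration a = μg = 0.57 × 9.8 = 5.586 m/s².
v = √(2a·d) = √(2 × 5.586 × 6) = √67.032 = 8.1873 m/s.
= 8.1873 × 3.6 = 29.474 km/h.

Initial speed ≈ 29.5 km/h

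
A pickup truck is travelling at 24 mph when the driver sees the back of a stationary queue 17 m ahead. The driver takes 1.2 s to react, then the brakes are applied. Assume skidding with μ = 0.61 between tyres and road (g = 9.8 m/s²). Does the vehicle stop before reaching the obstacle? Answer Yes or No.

24 mph × 0.44704 = 10.7290 m/s.
a = μg = 0.61 × 9.8 = 5.978 m/s².
Reaction distance = 10.7290 × 1.2 = 12.875 m.
Braking distance = v²/(2a) = 115.111 / 11.956 = 9.628 m.
Total stopping distance = 12.875 + 9.628 = 22.503 m, vs 17 m available — it cannot stop in time and overshoots by 22.503 − 17 = 5.503 m.

No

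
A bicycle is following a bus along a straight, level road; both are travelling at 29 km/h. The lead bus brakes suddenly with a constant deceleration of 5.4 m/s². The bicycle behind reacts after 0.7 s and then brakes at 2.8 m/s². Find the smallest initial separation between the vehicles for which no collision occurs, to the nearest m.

Minimum gap ≈ 11 m

29 km/h ÷ 3.6 = 8.0556 m/s.
Leader travels v²/(2a_L) = 64.893 / 10.800 = 6.009 m before stopping.
Follower covers v·t_r = 8.0556 × 0.7 = 5.639 m while reacting, then v²/(2a_F) = 64.893 / 5.600 = 11.588 m while braking, for a total of 5.639 + 11.588 = 17.227 m.
Since a_F ≤ a_L and the follower starts braking later, the follower is never slower than the leader, so the closest approach is when both have stopped.
Minimum gap = 17.227 − 6.009 = 11.218 m.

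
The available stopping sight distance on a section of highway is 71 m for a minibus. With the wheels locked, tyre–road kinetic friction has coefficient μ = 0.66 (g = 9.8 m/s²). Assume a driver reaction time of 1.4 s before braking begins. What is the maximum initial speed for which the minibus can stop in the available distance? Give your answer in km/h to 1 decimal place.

a = μg = 0.66 × 9.8 = 6.468 m/s².
Stopping distance: v·t_r + v²/(2a) = 71 with t_r = 1.4 s and a = 6.468 m/s².
So v² + 18.110 v − 918.46 = 0.
Positive root: v = −a·t_r + √((a·t_r)² + 2a·d) = −9.055 + √(81.993 + 918.46) = 22.5749 m/s.
22.5749 m/s × 3.6 = 81.270 km/h.

Maximum speed ≈ 81.3 km/h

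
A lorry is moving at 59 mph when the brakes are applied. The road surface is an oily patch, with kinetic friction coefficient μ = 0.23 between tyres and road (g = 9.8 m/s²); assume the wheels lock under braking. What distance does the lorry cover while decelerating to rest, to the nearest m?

Braking distance ≈ 154 m

59 mph × 0.44704 = 26.3754 m/s.
a = μg = 0.23 × 9.8 = 2.254 m/s².
Braking distance = v²/(2a) = 26.3754² / (2 × 2.254) = 695.662 / 4.508 = 154.317 m.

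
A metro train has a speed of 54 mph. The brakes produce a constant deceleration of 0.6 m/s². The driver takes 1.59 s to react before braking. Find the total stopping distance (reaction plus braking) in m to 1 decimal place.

54 mph × 0.44704 = 24.1402 m/s.
Reaction distance = v·t_r = 24.1402 × 1.59 = 38.383 m.
Braking distance = v²/(2a) = 24.1402² / (2 × 0.600) = 582.749 / 1.200 = 485.624 m.
Total = 38.383 + 485.624 = 524.007 m.

Total stopping distance ≈ 524.0 m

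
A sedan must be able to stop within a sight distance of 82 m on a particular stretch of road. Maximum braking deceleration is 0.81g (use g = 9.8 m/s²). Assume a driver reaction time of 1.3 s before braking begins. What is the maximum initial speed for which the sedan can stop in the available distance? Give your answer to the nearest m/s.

a = 0.81 × 9.8 = 7.938 m/s².
Stopping distance: v·t_r + v²/(2a) = 82 with t_r = 1.3 s and a = 7.938 m/s².
So v² + 20.639 v − 1301.83 = 0.
Positive root: v = −a·t_r + √((a·t_r)² + 2a·d) = −10.319 + √(106.482 + 1301.83) = 27.2085 m/s.

Maximum speed ≈ 27 m/s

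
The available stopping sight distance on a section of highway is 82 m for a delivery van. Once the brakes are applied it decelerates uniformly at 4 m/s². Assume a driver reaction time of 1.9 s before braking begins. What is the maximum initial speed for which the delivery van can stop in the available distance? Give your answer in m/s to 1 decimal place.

Stopping distance: v·t_r + v²/(2a) = 82 with t_r = 1.9 s and a = 4.000 m/s².
So v² + 15.200 v − 656.00 = 0.
Positive root: v = −a·t_r + √((a·t_r)² + 2a·d) = −7.600 + √(57.760 + 656.00) = 19.1163 m/s.

Maximum speed ≈ 19.1 m/s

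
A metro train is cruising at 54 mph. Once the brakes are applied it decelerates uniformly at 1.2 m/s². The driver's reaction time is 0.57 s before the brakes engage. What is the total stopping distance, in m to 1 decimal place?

Total stopping distance ≈ 256.6 m

54 mph × 0.44704 = 24.1402 m/s.
Reaction distance = v·t_r = 24.1402 × 0.57 = 13.760 m.
Braking distance = v²/(2a) = 24.1402² / (2 × 1.200) = 582.749 / 2.400 = 242.812 m.
Total = 13.760 + 242.812 = 256.572 m.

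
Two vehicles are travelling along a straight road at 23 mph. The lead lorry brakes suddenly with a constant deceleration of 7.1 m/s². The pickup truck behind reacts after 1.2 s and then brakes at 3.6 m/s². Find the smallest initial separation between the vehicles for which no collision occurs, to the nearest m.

23 mph × 0.44704 = 10.2819 m/s.
Leader travels v²/(2a_L) = 105.717 / 14.200 = 7.445 m before stopping.
Follower covers v·t_r = 10.2819 × 1.2 = 12.338 m while reacting, then v²/(2a_F) = 105.717 / 7.200 = 14.683 m while braking, for a total of 12.338 + 14.683 = 27.021 m.
Since a_F ≤ a_L and the follower starts braking later, the follower is never slower than the leader, so the closest approach is when both have stopped.
Minimum gap = 27.021 − 7.445 = 19.576 m.

Minimum gap ≈ 20 m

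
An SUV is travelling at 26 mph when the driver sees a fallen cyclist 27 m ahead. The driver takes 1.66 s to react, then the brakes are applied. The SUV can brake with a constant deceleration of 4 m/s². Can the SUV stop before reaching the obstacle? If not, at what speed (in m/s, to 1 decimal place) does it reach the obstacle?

26 mph × 0.44704 = 11.6230 m/s.
Reaction distance = 11.6230 × 1.66 = 19.294 m.
Braking distance needed to stop: v²/(2a) = 135.094 / 8.000 = 16.887 m, so total needed = 19.294 + 16.887 = 36.181 m > 27 m — it cannot stop.
Distance remaining when braking begins: 27 − 19.294 = 7.706 m.
v² = v₀² − 2a·d = 135.094 − 2 × 4.000 × 7.706 = 73.446 m²/s².
v = √73.446 = 8.570 m/s.

No — it strikes the obstacle at 8.6 m/s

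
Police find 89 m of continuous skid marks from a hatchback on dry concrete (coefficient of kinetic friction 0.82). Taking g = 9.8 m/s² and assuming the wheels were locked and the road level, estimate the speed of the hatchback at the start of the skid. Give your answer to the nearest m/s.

Initial speed ≈ 38 m/s

Deceleration a = μg = 0.82 × 9.8 = 8.036 m/s².
v = √(2a·d) = √(2 × 8.036 × 89) = √1430.408 = 37.8207 m/s.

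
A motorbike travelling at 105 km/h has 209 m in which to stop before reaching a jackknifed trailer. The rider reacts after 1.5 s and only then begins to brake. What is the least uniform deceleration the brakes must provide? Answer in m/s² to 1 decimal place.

105 km/h ÷ 3.6 = 29.1667 m/s.
Distance covered during reaction = 29.1667 × 1.5 = 43.750 m.
Distance available for braking: 209 − 43.750 = 165.250 m.
v² = 2a·d ⇒ a = v²/(2d) = 29.1667² / (2 × 165.250) = 850.696 / 330.500 = 2.5740 m/s².

Required deceleration ≈ 2.6 m/s²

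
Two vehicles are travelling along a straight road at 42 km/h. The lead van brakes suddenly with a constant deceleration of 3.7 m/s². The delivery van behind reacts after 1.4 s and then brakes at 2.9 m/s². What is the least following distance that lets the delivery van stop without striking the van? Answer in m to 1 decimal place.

42 km/h ÷ 3.6 = 11.6667 m/s.
Leader travels v²/(2a_L) = 136.112 / 7.400 = 18.394 m before stopping.
Follower covers v·t_r = 11.6667 × 1.4 = 16.333 m while reacting, then v²/(2a_F) = 136.112 / 5.800 = 23.468 m while braking, for a total of 16.333 + 23.468 = 39.801 m.
Since a_F ≤ a_L and the follower starts braking later, the follower is never slower than the leader, so the closest approach is when both have stopped.
Minimum gap = 39.801 − 18.394 = 21.407 m.

Minimum gap ≈ 21.4 m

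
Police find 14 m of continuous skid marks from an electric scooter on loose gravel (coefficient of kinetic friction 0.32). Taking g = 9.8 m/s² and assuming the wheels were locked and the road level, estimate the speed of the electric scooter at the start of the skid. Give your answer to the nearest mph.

Deceleration a = μg = 0.32 × 9.8 = 3.136 m/s².
v = √(2a·d) = √(2 × 3.136 × 14) = √87.808 = 9.3706 m/s.
= 9.3706 ÷ 0.44704 = 20.961 mph.

Initial speed ≈ 21 mph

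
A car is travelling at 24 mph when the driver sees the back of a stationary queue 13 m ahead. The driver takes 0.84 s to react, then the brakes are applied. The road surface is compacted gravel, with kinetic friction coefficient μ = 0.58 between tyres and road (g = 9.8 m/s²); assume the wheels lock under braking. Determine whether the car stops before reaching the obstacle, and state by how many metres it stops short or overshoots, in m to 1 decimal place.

No — it overshoots by 6.1 m

24 mph × 0.44704 = 10.7290 m/s.
a = μg = 0.58 × 9.8 = 5.684 m/s².
Reaction distance = 10.7290 × 0.84 = 9.012 m.
Braking distance = v²/(2a) = 115.111 / 11.368 = 10.126 m.
Total stopping distance = 9.012 + 10.126 = 19.138 m, vs 13 m available — it cannot stop in time and overshoots by 19.138 − 13 = 6.138 m.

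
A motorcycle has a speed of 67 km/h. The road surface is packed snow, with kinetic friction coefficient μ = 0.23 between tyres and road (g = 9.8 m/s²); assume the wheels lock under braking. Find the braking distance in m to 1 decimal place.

67 km/h ÷ 3.6 = 18.6111 m/s.
a = μg = 0.23 × 9.8 = 2.254 m/s².
Braking distance = v²/(2a) = 18.6111² / (2 × 2.254) = 346.373 / 4.508 = 76.835 m.

Braking distance ≈ 76.8 m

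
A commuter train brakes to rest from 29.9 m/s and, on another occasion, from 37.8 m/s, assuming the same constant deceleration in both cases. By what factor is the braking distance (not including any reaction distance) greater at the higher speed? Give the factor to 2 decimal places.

Factor ≈ 1.60

Braking distance d = v²/(2a), so with a fixed, d ∝ v².
Factor = (37.8/29.9)² = 1.2642² = 1.5982.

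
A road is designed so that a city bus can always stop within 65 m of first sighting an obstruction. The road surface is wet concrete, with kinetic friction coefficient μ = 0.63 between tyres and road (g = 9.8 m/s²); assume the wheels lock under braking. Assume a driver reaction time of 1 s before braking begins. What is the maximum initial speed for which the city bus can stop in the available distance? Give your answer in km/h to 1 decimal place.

Maximum speed ≈ 82.2 km/h

a = μg = 0.63 × 9.8 = 6.174 m/s².
Stopping distance: v·t_r + v²/(2a) = 65 with t_r = 1 s and a = 6.174 m/s².
So v² + 12.348 v − 802.62 = 0.
Positive root: v = −a·t_r + √((a·t_r)² + 2a·d) = −6.174 + √(38.118 + 802.62) = 22.8215 m/s.
22.8215 m/s × 3.6 = 82.157 km/h.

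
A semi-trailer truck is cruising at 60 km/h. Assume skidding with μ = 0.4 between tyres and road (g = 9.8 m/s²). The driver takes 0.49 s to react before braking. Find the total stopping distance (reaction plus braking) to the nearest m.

Total stopping distance ≈ 44 m

60 km/h ÷ 3.6 = 16.6667 m/s.
a = μg = 0.4 × 9.8 = 3.920 m/s².
Reaction distance = v·t_r = 16.6667 × 0.49 = 8.167 m.
Braking distance = v²/(2a) = 16.6667² / (2 × 3.920) = 277.779 / 7.840 = 35.431 m.
Total = 8.167 + 35.431 = 43.598 m.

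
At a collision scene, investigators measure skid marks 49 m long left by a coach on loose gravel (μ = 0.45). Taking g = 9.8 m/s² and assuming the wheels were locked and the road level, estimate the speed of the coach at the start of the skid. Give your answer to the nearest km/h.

Initial speed ≈ 75 km/h

Deceleration a = μg = 0.45 × 9.8 = 4.410 m/s².
v = √(2a·d) = √(2 × 4.410 × 49) = √432.180 = 20.7889 m/s.
= 20.7889 × 3.6 = 74.840 km/h.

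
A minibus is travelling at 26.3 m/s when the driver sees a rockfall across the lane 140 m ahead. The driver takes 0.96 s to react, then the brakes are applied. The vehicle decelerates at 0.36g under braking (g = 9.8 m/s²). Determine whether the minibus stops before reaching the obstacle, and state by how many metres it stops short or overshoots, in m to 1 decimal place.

a = 0.36 × 9.8 = 3.528 m/s².
Reaction distance = 26.3000 × 0.96 = 25.248 m.
Braking distance = v²/(2a) = 691.690 / 7.056 = 98.029 m.
Total stopping distance = 25.248 + 98.029 = 123.277 m, vs 140 m available — it stops with 140 − 123.277 = 16.723 m to spare.

Yes — it stops 16.7 m short of the obstacle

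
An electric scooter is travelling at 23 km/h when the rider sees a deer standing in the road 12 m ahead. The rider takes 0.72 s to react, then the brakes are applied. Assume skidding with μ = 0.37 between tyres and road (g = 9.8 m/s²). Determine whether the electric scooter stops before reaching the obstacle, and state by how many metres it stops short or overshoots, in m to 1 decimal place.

Yes — it stops 1.8 m short of the obstacle

23 km/h ÷ 3.6 = 6.3889 m/s.
a = μg = 0.37 × 9.8 = 3.626 m/s².
Reaction distance = 6.3889 × 0.72 = 4.600 m.
Braking distance = v²/(2a) = 40.818 / 7.252 = 5.629 m.
Total stopping distance = 4.600 + 5.629 = 10.229 m, vs 12 m available — it stops with 12 − 10.229 = 1.771 m to spare.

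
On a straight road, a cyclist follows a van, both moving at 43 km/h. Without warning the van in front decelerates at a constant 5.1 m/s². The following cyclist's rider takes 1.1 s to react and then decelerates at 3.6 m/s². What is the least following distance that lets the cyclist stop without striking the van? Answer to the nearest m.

Minimum gap ≈ 19 m

43 km/h ÷ 3.6 = 11.9444 m/s.
Leader travels v²/(2a_L) = 142.669 / 10.200 = 13.987 m before stopping.
Follower covers v·t_r = 11.9444 × 1.1 = 13.139 m while reacting, then v²/(2a_F) = 142.669 / 7.200 = 19.815 m while braking, for a total of 13.139 + 19.815 = 32.954 m.
Since a_F ≤ a_L and the follower starts braking later, the follower is never slower than the leader, so the closest approach is when both have stopped.
Minimum gap = 32.954 − 13.987 = 18.967 m.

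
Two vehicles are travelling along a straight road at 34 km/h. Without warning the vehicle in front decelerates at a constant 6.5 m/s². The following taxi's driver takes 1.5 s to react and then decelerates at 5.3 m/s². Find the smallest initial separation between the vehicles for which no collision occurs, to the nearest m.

34 km/h ÷ 3.6 = 9.4444 m/s.
Leader travels v²/(2a_L) = 89.197 / 13.000 = 6.861 m before stopping.
Follower covers v·t_r = 9.4444 × 1.5 = 14.167 m while reacting, then v²/(2a_F) = 89.197 / 10.600 = 8.415 m while braking, for a total of 14.167 + 8.415 = 22.582 m.
Since a_F ≤ a_L and the follower starts braking later, the follower is never slower than the leader, so the closest approach is when both have stopped.
Minimum gap = 22.582 − 6.861 = 15.721 m.

Minimum gap ≈ 16 m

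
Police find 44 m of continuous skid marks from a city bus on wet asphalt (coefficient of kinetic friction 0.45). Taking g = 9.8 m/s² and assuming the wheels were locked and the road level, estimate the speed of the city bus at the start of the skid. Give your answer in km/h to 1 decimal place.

Initial speed ≈ 70.9 km/h

Deceleration a = μg = 0.45 × 9.8 = 4.410 m/s².
v = √(2a·d) = √(2 × 4.410 × 44) = √388.080 = 19.6997 m/s.
= 19.6997 × 3.6 = 70.919 km/h.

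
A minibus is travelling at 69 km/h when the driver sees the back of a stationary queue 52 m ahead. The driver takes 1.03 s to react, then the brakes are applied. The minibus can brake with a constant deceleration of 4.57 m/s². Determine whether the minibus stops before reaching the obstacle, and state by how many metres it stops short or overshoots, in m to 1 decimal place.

69 km/h ÷ 3.6 = 19.1667 m/s.
Reaction distance = 19.1667 × 1.03 = 19.742 m.
Braking distance = v²/(2a) = 367.362 / 9.140 = 40.193 m.
Total stopping distance = 19.742 + 40.193 = 59.935 m, vs 52 m available — it cannot stop in time and overshoots by 59.935 − 52 = 7.935 m.

No — it overshoots by 7.9 m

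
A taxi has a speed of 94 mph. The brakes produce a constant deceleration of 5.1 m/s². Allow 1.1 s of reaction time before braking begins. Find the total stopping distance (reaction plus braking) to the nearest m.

94 mph × 0.44704 = 42.0218 m/s.
Reaction distance = v·t_r = 42.0218 × 1.1 = 46.224 m.
Braking distance = v²/(2a) = 42.0218² / (2 × 5.100) = 1765.832 / 10.200 = 173.121 m.
Total = 46.224 + 173.121 = 219.345 m.

Total stopping distance ≈ 219 m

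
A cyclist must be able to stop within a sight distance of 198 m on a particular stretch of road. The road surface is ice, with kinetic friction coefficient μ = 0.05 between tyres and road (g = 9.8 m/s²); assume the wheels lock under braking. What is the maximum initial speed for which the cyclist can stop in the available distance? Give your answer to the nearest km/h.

a = μg = 0.05 × 9.8 = 0.490 m/s².
v²/(2a) = d ⇒ v = √(2 × 0.490 × 198) = √194.04 = 13.9298 m/s.
13.9298 m/s × 3.6 = 50.147 km/h.

Maximum speed ≈ 50 km/h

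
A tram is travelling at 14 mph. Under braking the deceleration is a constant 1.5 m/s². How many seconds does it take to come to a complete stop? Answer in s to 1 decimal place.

14 mph × 0.44704 = 6.2586 m/s.
Braking time = v/a = 6.2586 / 1.500 = 4.172 s.

Braking time ≈ 4.2 s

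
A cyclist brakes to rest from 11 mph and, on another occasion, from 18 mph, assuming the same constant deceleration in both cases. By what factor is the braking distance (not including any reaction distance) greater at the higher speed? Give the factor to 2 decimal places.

Factor ≈ 2.68

Braking distance d = v²/(2a), so with a fixed, d ∝ v².
Factor = (18/11)² = 1.6364² = 2.6778.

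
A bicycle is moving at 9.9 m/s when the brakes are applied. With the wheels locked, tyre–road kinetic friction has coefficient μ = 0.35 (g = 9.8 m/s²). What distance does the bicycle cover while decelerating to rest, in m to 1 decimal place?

a = μg = 0.35 × 9.8 = 3.430 m/s².
Braking distance = v²/(2a) = 9.9000² / (2 × 3.430) = 98.010 / 6.860 = 14.287 m.

Braking distance ≈ 14.3 m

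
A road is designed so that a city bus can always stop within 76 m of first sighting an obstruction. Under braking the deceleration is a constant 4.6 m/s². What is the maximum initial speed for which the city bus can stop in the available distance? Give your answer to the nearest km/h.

Maximum speed ≈ 95 km/h

v²/(2a) = d ⇒ v = √(2 × 4.600 × 76) = √699.20 = 26.4424 m/s.
26.4424 m/s × 3.6 = 95.193 km/h.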